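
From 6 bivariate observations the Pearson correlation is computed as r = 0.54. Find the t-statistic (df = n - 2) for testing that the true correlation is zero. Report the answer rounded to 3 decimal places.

1.283

t = r·√(n−2) / √(1−r²) with r = 0.54, n = 6
  = 0.54·√4 / √(1 − 0.2916)
  = 0.54·2.000000 / 0.841665
  = 1.080000 / 0.841665 = 1.283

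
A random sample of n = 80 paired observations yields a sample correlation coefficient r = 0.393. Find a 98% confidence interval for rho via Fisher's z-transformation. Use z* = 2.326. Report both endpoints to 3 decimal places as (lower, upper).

(0.149, 0.592)

z_r = atanh(0.393) = 0.415343;  SE = 1/√(n−3) = 1/√77 = 0.113961
z-limits: 0.415343 ± 2.326·0.113961 = 0.415343 ± 0.265073 = [0.150270, 0.680416]
ρ-limits: (tanh 0.150270, tanh 0.680416) = (0.149, 0.592)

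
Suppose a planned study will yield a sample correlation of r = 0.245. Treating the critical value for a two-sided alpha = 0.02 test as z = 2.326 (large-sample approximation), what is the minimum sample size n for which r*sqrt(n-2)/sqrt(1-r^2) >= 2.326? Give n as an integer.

r√(n−2)/√(1−r²) ≥ 2.326  ⇔  n−2 ≥ (2.326)²·(1−r²)/r²
(1−r²)/r² = (1−0.060025)/0.060025 = 15.6597
n ≥ 2 + 5.410276·15.6597 = 2 + 84.7233 = 86.7233
⌈86.7233⌉ = 87

87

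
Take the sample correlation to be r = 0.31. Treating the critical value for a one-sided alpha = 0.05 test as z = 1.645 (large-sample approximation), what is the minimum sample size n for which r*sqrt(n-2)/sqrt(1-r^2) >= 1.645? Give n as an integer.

28

Need r·√(n−2)/√(1−r²) ≥ 1.645
√(n−2) ≥ 1.645·√(1−0.0961) / 0.31 = 1.645·0.950737 / 0.31 = 5.0450
n−2 ≥ 25.4520  ⇒  n ≥ 27.4520
Smallest integer n = 28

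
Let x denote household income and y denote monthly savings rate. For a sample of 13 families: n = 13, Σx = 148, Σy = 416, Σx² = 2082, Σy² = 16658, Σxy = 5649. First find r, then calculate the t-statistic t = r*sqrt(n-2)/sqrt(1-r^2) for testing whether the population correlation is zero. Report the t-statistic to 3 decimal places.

S_xy = nΣxy − ΣxΣy = 13·5649 − 148·416 = 73437 − 61568 = 11869
S_xx = nΣx² − (Σx)² = 13·2082 − 148² = 27066 − 21904 = 5162
S_yy = nΣy² − (Σy)² = 13·16658 − 416² = 216554 − 173056 = 43498
r = S_xy / √(S_xx·S_yy) = 11869 / √(5162·43498) = 11869 / √224536676 = 11869 / 14984.5479 = 0.7921
t = r·√(n−2)/√(1−r²) = 0.7921·√11 / √(1−0.627422) = 2.627098 / 0.610392 = 4.304

4.304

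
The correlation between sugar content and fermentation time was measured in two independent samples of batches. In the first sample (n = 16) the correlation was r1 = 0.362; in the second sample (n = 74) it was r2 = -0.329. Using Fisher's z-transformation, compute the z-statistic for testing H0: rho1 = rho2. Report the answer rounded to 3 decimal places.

Fisher z-transforms: z1 = atanh(0.362) = 0.379186, z2 = atanh(-0.329) = -0.341706; difference d = 0.720892
Var(d) = 1/13 + 1/71 = 0.0769231 + 0.0140845 = 0.0910076
z = d/√Var(d) = 0.720892 / √0.0910076 = 0.720892 / 0.301675 = 2.390

2.390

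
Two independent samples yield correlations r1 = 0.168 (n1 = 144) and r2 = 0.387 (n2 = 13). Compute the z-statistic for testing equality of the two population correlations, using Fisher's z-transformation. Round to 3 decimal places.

Fisher z-transforms: z1 = atanh(0.168) = 0.169608, z2 = atanh(0.387) = 0.408267; difference d = -0.238659
Var(d) = 1/141 + 1/10 = 0.0070922 + 0.1000000 = 0.1070922
z = d/√Var(d) = -0.238659 / √0.1070922 = -0.238659 / 0.327249 = -0.729

-0.729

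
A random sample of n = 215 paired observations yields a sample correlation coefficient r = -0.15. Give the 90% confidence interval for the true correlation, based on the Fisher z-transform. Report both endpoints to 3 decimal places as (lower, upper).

z_r = atanh(-0.15) = -0.151140;  SE = 1/√(n−3) = 1/√212 = 0.068680
z-limits: -0.151140 ± 1.645·0.068680 = -0.151140 ± 0.112979 = [-0.264119, -0.038161]
ρ-limits: (tanh -0.264119, tanh -0.038161) = (-0.258, -0.038)

(-0.258, -0.038)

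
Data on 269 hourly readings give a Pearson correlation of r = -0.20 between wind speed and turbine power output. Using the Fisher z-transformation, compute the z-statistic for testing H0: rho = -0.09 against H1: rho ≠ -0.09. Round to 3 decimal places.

-1.835

z_r = atanh(-0.20) = -0.202733,  z_0 = atanh(-0.09) = -0.090244
SE = 1/√(n−3) = 1/√266 = 0.061314
z = (z_r − z_0)/SE = (-0.202733 − (-0.090244)) / 0.061314 = -0.112489 / 0.061314 = -1.835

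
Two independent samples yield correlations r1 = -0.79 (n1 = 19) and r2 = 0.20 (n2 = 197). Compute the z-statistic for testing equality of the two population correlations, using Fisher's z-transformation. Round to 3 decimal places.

Fisher z-transforms: z1 = atanh(-0.79) = -1.071432, z2 = atanh(0.20) = 0.202733; difference d = -1.274165
Var(d) = 1/16 + 1/194 = 0.0625000 + 0.0051546 = 0.0676546
z = d/√Var(d) = -1.274165 / √0.0676546 = -1.274165 / 0.260105 = -4.899

-4.899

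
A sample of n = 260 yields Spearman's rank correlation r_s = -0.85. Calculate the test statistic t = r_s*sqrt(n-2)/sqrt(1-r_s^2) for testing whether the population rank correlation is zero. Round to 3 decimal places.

1 − r_s² = 1 − 0.7225 = 0.2775;  √(1−r_s²) = 0.526783
√(n−2) = √258 = 16.062378
t = r_s·√(n−2)/√(1−r_s²) = -0.85 · 16.062378 / 0.526783 = -25.918

-25.918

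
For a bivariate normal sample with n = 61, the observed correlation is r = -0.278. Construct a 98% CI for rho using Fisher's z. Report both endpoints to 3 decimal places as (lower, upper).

z_r = atanh(-0.278) = -0.285513;  SE = 1/√(n−3) = 1/√58 = 0.131306
z-limits: -0.285513 ± 2.326·0.131306 = -0.285513 ± 0.305418 = [-0.590931, 0.019905]
ρ-limits: (tanh -0.590931, tanh 0.019905) = (-0.531, 0.020)

(-0.531, 0.020)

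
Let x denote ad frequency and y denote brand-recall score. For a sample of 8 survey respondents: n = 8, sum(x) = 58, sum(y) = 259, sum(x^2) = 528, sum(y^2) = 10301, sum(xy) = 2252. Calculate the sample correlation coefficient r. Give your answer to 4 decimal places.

0.8247

S_xy = nΣxy − ΣxΣy = 8·2252 − 58·259 = 18016 − 15022 = 2994
S_xx = nΣx² − (Σx)² = 8·528 − 58² = 4224 − 3364 = 860
S_yy = nΣy² − (Σy)² = 8·10301 − 259² = 82408 − 67081 = 15327
r = S_xy / √(S_xx·S_yy) = 2994 / √(860·15327) = 2994 / √13181220 = 2994 / 3630.5950 = 0.8247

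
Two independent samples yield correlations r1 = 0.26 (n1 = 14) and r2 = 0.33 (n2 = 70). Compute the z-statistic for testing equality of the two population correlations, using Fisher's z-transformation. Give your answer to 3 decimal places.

Fisher z-transforms: z1 = atanh(0.26) = 0.266108, z2 = atanh(0.33) = 0.342828; difference d = -0.076720
Var(d) = 1/11 + 1/67 = 0.0909091 + 0.0149254 = 0.1058345
z = d/√Var(d) = -0.076720 / √0.1058345 = -0.076720 / 0.325322 = -0.236

-0.236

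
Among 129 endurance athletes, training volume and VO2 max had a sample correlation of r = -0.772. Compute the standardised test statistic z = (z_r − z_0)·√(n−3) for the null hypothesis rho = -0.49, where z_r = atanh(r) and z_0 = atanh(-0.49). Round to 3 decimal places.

z_r = atanh(-0.772) = -1.025259,  z_0 = atanh(-0.49) = -0.536060
SE = 1/√(n−3) = 1/√126 = 0.089087
z = (z_r − z_0)/SE = (-1.025259 − (-0.536060)) / 0.089087 = -0.489199 / 0.089087 = -5.491

-5.491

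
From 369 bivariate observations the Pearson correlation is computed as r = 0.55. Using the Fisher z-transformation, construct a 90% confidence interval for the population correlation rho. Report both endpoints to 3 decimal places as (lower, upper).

Fisher z: z_r = atanh(r) = ½·ln((1+0.55)/(1−0.55)) = 0.618381
SE(z) = 1/√(n−3) = 1/√366 = 0.052271
90% ⇒ z* = 1.645; margin = 1.645·0.052271 = 0.085986
CI on z-scale: (0.532395, 0.704367)
Back-transform: tanh(0.532395) = 0.487210, tanh(0.704367) = 0.607132

(0.487, 0.607)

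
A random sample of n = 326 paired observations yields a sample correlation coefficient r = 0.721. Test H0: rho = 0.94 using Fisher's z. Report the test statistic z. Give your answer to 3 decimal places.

-14.887

Fisher z: atanh(0.721) = 0.909725, atanh(0.94) = 1.738049
z = (z_r − z_0)·√(n−3) = (0.909725 − 1.738049)·√323 = -0.828324 · 17.972201 = -14.887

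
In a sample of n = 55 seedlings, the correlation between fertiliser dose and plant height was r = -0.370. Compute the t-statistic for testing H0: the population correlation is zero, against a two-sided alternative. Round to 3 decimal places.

1 − r² = 1 − 0.136900 = 0.863100;  √(1−r²) = 0.929032
√(n−2) = √53 = 7.280110
t = r·√(n−2)/√(1−r²) = -0.370 · 7.280110 / 0.929032 = -2.899

-2.899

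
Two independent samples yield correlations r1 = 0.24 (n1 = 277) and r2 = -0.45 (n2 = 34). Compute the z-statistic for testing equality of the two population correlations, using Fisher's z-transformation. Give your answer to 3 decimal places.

Fisher z-transforms: z1 = atanh(0.24) = 0.244774, z2 = atanh(-0.45) = -0.484700; difference d = 0.729474
Var(d) = 1/274 + 1/31 = 0.0036496 + 0.0322581 = 0.0359077
z = d/√Var(d) = 0.729474 / √0.0359077 = 0.729474 / 0.189493 = 3.850

3.850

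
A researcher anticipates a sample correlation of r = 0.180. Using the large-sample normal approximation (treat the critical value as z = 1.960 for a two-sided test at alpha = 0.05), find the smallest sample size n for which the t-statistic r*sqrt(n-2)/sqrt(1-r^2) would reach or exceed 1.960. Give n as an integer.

Need r·√(n−2)/√(1−r²) ≥ 1.960
√(n−2) ≥ 1.960·√(1−0.032400) / 0.180 = 1.960·0.983667 / 0.180 = 10.7110
n−2 ≥ 114.7255  ⇒  n ≥ 116.7255
Smallest integer n = 117

117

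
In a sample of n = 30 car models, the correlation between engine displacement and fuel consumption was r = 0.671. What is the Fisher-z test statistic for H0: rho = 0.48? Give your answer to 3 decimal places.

Fisher z: atanh(0.671) = 0.812560, atanh(0.48) = 0.522984
z = (z_r − z_0)·√(n−3) = (0.812560 − 0.522984)·√27 = 0.289576 · 5.196152 = 1.505

1.505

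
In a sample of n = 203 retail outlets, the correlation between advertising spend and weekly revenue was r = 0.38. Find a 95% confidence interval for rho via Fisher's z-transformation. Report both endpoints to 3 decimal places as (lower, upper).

(0.256, 0.492)

z_r = atanh(0.38) = 0.400060;  SE = 1/√(n−3) = 1/√200 = 0.070711
z-limits: 0.400060 ± 1.960·0.070711 = 0.400060 ± 0.138594 = [0.261466, 0.538654]
ρ-limits: (tanh 0.261466, tanh 0.538654) = (0.256, 0.492)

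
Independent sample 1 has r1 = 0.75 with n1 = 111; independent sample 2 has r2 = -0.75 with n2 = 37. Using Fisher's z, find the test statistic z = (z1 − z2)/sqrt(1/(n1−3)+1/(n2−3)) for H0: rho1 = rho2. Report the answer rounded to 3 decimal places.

Fisher z-transforms: z1 = atanh(0.75) = 0.972955, z2 = atanh(-0.75) = -0.972955; difference d = 1.945910
Var(d) = 1/108 + 1/34 = 0.0092593 + 0.0294118 = 0.0386711
z = d/√Var(d) = 1.945910 / √0.0386711 = 1.945910 / 0.196650 = 9.895

9.895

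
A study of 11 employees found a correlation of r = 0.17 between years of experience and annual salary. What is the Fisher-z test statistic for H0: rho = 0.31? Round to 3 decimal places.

-0.421

Fisher z: atanh(0.17) = 0.171667, atanh(0.31) = 0.320545
z = (z_r − z_0)·√(n−3) = (0.171667 − 0.320545)·√8 = -0.148878 · 2.828427 = -0.421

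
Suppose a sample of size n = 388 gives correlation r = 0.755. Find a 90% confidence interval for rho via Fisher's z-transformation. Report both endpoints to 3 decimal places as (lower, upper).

z_r = atanh(0.755) = 0.984483;  SE = 1/√(n−3) = 1/√385 = 0.050965
z-limits: 0.984483 ± 1.645·0.050965 = 0.984483 ± 0.083837 = [0.900646, 1.068320]
ρ-limits: (tanh 0.900646, tanh 1.068320) = (0.717, 0.789)

(0.717, 0.789)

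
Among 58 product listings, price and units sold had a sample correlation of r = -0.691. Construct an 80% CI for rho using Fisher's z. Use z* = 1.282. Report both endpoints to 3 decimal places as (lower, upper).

z_r = atanh(-0.691) = -0.849867;  SE = 1/√(n−3) = 1/√55 = 0.134840
z-limits: -0.849867 ± 1.282·0.134840 = -0.849867 ± 0.172865 = [-1.022732, -0.677002]
ρ-limits: (tanh -1.022732, tanh -0.677002) = (-0.771, -0.590)

(-0.771, -0.590)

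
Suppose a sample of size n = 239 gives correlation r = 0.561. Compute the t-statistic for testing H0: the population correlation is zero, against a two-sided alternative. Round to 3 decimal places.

1 − r² = 1 − 0.314721 = 0.685279;  √(1−r²) = 0.827816
√(n−2) = √237 = 15.394804
t = r·√(n−2)/√(1−r²) = 0.561 · 15.394804 / 0.827816 = 10.433

10.433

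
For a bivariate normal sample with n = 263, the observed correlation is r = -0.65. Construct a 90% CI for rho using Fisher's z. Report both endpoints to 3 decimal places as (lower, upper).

z_r = atanh(-0.65) = -0.775299;  SE = 1/√(n−3) = 1/√260 = 0.062017
z-limits: -0.775299 ± 1.645·0.062017 = -0.775299 ± 0.102018 = [-0.877317, -0.673281]
ρ-limits: (tanh -0.877317, tanh -0.673281) = (-0.705, -0.587)

(-0.705, -0.587)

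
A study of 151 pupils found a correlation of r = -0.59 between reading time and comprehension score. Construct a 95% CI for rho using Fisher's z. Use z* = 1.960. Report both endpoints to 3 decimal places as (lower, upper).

(-0.685, -0.475)

z_r = atanh(-0.59) = -0.677666;  SE = 1/√(n−3) = 1/√148 = 0.082199
z-limits: -0.677666 ± 1.960·0.082199 = -0.677666 ± 0.161110 = [-0.838776, -0.516556]
ρ-limits: (tanh -0.838776, tanh -0.516556) = (-0.685, -0.475)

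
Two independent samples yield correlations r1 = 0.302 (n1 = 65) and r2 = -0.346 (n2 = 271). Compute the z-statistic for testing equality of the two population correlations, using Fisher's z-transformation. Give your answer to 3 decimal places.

z1 = atanh(0.302) = 0.311719,  z2 = atanh(-0.346) = -0.360893
SE = √(1/(n1−3) + 1/(n2−3)) = √(1/62 + 1/268) = √(0.0161290 + 0.0037313) = √0.0198603 = 0.140927
z = (z1 − z2)/SE = (0.311719 − (-0.360893)) / 0.140927 = 0.672612 / 0.140927 = 4.773

4.773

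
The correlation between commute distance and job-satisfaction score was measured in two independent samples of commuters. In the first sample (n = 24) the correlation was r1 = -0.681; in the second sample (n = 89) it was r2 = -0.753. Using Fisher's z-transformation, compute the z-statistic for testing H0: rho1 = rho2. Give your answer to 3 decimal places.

0.612

z1 = atanh(-0.681) = -0.830977,  z2 = atanh(-0.753) = -0.979848
SE = √(1/(n1−3) + 1/(n2−3)) = √(1/21 + 1/86) = √(0.0476190 + 0.0116279) = √0.0592469 = 0.243407
z = (z1 − z2)/SE = (-0.830977 − (-0.979848)) / 0.243407 = 0.148871 / 0.243407 = 0.612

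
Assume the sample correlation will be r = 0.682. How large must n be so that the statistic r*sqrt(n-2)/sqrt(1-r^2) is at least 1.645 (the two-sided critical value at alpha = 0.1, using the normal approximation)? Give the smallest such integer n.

Need r·√(n−2)/√(1−r²) ≥ 1.645
√(n−2) ≥ 1.645·√(1−0.465124) / 0.682 = 1.645·0.731352 / 0.682 = 1.7640
n−2 ≥ 3.1117  ⇒  n ≥ 5.1117
Smallest integer n = 6

6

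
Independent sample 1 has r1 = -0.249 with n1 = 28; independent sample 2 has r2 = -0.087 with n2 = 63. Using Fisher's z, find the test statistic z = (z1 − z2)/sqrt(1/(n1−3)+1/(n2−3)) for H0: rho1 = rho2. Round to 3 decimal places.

-0.702

z1 = atanh(-0.249) = -0.254346,  z2 = atanh(-0.087) = -0.087221
SE = √(1/(n1−3) + 1/(n2−3)) = √(1/25 + 1/60) = √(0.0400000 + 0.0166667) = √0.0566667 = 0.238048
z = (z1 − z2)/SE = (-0.254346 − (-0.087221)) / 0.238048 = -0.167125 / 0.238048 = -0.702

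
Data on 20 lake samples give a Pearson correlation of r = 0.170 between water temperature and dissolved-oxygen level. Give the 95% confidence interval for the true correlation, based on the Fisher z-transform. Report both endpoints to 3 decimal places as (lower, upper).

(-0.295, 0.570)

z_r = atanh(0.170) = 0.171667;  SE = 1/√(n−3) = 1/√17 = 0.242536
z-limits: 0.171667 ± 1.960·0.242536 = 0.171667 ± 0.475371 = [-0.303704, 0.647038]
ρ-limits: (tanh -0.303704, tanh 0.647038) = (-0.295, 0.570)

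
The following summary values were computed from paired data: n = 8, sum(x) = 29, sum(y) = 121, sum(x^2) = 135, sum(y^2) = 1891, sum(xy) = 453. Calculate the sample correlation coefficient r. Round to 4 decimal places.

Numerator: nΣxy − (Σx)(Σy) = 8·453 − (29)(121) = 115
Denominator: √[(nΣx²−(Σx)²)(nΣy²−(Σy)²)]
  nΣx²−(Σx)² = 8·135 − 841 = 239;  nΣy²−(Σy)² = 8·1891 − 14641 = 487
  √(239·487) = √116393 = 341.1642
r = 115 / 341.1642 = 0.3371

0.3371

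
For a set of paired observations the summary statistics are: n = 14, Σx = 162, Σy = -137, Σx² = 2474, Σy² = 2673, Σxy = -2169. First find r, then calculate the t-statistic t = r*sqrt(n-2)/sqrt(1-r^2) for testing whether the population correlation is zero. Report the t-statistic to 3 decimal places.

Numerator: nΣxy − (Σx)(Σy) = 14·(-2169) − (162)(-137) = -8172
Denominator: √[(nΣx²−(Σx)²)(nΣy²−(Σy)²)]
  nΣx²−(Σx)² = 14·2474 − 26244 = 8392;  nΣy²−(Σy)² = 14·2673 − 18769 = 18653
  √(8392·18653) = √156535976 = 12511.4338
r = -8172 / 12511.4338 = -0.6532
t = r·√(n−2)/√(1−r²) = -0.6532·√12 / √(1−0.426670) = -2.262751 / 0.757186 = -2.988

-2.988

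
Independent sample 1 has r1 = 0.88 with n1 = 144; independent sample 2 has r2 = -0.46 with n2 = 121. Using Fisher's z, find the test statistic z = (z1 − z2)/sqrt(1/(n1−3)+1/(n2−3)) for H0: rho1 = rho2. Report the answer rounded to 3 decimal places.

Fisher z-transforms: z1 = atanh(0.88) = 1.375768, z2 = atanh(-0.46) = -0.497311; difference d = 1.873079
Var(d) = 1/141 + 1/118 = 0.0070922 + 0.0084746 = 0.0155668
z = d/√Var(d) = 1.873079 / √0.0155668 = 1.873079 / 0.124767 = 15.013

15.013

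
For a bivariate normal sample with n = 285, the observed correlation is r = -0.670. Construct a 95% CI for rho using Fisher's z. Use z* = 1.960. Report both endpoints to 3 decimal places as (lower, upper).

(-0.729, -0.601)

z_r = atanh(-0.670) = -0.810743;  SE = 1/√(n−3) = 1/√282 = 0.059549
z-limits: -0.810743 ± 1.960·0.059549 = -0.810743 ± 0.116716 = [-0.927459, -0.694027]
ρ-limits: (tanh -0.927459, tanh -0.694027) = (-0.729, -0.601)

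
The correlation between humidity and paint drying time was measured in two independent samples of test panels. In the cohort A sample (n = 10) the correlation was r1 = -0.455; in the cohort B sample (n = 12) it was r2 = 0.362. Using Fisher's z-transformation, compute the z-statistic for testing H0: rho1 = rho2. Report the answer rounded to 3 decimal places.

-1.727

Fisher z-transforms: z1 = atanh(-0.455) = -0.490988, z2 = atanh(0.362) = 0.379186; difference d = -0.870174
Var(d) = 1/7 + 1/9 = 0.1428571 + 0.1111111 = 0.2539682
z = d/√Var(d) = -0.870174 / √0.2539682 = -0.870174 / 0.503953 = -1.727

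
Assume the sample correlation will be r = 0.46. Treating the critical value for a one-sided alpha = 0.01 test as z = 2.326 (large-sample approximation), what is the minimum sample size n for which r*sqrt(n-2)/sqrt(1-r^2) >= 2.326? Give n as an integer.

23

Need r·√(n−2)/√(1−r²) ≥ 2.326
√(n−2) ≥ 2.326·√(1−0.2116) / 0.46 = 2.326·0.887919 / 0.46 = 4.4898
n−2 ≥ 20.1583  ⇒  n ≥ 22.1583
Smallest integer n = 23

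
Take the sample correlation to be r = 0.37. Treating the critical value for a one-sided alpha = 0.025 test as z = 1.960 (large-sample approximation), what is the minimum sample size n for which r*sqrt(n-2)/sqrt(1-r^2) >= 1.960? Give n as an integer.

Need r·√(n−2)/√(1−r²) ≥ 1.960
√(n−2) ≥ 1.960·√(1−0.1369) / 0.37 = 1.960·0.929032 / 0.37 = 4.9214
n−2 ≥ 24.2202  ⇒  n ≥ 26.2202
Smallest integer n = 27

27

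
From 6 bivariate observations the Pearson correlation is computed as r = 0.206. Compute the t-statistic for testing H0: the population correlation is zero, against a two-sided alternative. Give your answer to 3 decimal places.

t = r·√(n−2) / √(1−r²) with r = 0.206, n = 6
  = 0.206·√4 / √(1 − 0.042436)
  = 0.206·2.000000 / 0.978552
  = 0.412000 / 0.978552 = 0.421

0.421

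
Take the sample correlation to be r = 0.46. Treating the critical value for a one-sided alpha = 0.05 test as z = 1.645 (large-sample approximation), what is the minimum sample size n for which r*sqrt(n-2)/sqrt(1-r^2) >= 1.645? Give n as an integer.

13

Need r·√(n−2)/√(1−r²) ≥ 1.645
√(n−2) ≥ 1.645·√(1−0.2116) / 0.46 = 1.645·0.887919 / 0.46 = 3.1753
n−2 ≥ 10.0825  ⇒  n ≥ 12.0825
Smallest integer n = 13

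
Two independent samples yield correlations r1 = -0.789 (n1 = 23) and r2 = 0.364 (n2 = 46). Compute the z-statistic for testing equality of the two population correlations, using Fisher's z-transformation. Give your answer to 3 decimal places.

Fisher z-transforms: z1 = atanh(-0.789) = -1.068777, z2 = atanh(0.364) = 0.381489; difference d = -1.450266
Var(d) = 1/20 + 1/43 = 0.0500000 + 0.0232558 = 0.0732558
z = d/√Var(d) = -1.450266 / √0.0732558 = -1.450266 / 0.270658 = -5.358

-5.358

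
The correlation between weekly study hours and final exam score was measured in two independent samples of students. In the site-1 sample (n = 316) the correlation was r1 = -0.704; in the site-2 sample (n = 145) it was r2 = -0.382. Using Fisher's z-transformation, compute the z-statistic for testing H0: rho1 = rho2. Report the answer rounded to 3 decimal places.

-4.673

z1 = atanh(-0.704) = -0.875187,  z2 = atanh(-0.382) = -0.402399
SE = √(1/(n1−3) + 1/(n2−3)) = √(1/313 + 1/142) = √(0.0031949 + 0.0070423) = √0.0102372 = 0.101179
z = (z1 − z2)/SE = (-0.875187 − (-0.402399)) / 0.101179 = -0.472788 / 0.101179 = -4.673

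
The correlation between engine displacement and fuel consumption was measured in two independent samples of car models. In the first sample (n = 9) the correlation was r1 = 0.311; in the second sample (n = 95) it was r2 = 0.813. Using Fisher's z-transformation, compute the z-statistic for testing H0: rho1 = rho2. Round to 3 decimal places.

-1.932

z1 = atanh(0.311) = 0.321652,  z2 = atanh(0.813) = 1.135815
SE = √(1/(n1−3) + 1/(n2−3)) = √(1/6 + 1/92) = √(0.1666667 + 0.0108696) = √0.1775363 = 0.421351
z = (z1 − z2)/SE = (0.321652 − 1.135815) / 0.421351 = -0.814163 / 0.421351 = -1.932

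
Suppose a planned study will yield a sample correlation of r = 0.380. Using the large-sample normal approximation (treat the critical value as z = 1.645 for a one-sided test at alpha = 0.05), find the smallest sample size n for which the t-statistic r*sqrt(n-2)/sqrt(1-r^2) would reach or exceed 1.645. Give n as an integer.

19

r√(n−2)/√(1−r²) ≥ 1.645  ⇔  n−2 ≥ (1.645)²·(1−r²)/r²
(1−r²)/r² = (1−0.144400)/0.144400 = 5.9252
n ≥ 2 + 2.706025·5.9252 = 2 + 16.0337 = 18.0337
⌈18.0337⌉ = 19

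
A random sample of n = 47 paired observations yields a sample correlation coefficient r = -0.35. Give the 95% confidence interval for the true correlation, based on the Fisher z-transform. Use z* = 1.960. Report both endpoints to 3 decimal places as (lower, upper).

Fisher z: z_r = atanh(r) = ½·ln((1+(-0.35))/(1−(-0.35))) = -0.365444
SE(z) = 1/√(n−3) = 1/√44 = 0.150756
95% ⇒ z* = 1.960; margin = 1.960·0.150756 = 0.295482
CI on z-scale: (-0.660926, -0.069962)
Back-transform: tanh(-0.660926) = -0.578979, tanh(-0.069962) = -0.069848

(-0.579, -0.070)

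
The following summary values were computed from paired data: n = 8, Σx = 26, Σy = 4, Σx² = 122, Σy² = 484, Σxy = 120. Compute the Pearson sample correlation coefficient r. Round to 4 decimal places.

0.7959

Numerator: nΣxy − (Σx)(Σy) = 8·120 − (26)(4) = 856
Denominator: √[(nΣx²−(Σx)²)(nΣy²−(Σy)²)]
  nΣx²−(Σx)² = 8·122 − 676 = 300;  nΣy²−(Σy)² = 8·484 − 16 = 3856
  √(300·3856) = √1156800 = 1075.5464
r = 856 / 1075.5464 = 0.7959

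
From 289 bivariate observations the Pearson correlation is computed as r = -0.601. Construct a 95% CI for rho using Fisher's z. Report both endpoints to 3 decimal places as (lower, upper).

(-0.670, -0.522)

z_r = atanh(-0.601) = -0.694711;  SE = 1/√(n−3) = 1/√286 = 0.059131
z-limits: -0.694711 ± 1.960·0.059131 = -0.694711 ± 0.115897 = [-0.810608, -0.578814]
ρ-limits: (tanh -0.810608, tanh -0.578814) = (-0.670, -0.522)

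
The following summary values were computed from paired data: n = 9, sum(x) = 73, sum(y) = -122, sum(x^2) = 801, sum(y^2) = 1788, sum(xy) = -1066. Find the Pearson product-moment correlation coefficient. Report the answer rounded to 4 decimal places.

-0.4565

S_xy = nΣxy − ΣxΣy = 9·(-1066) − 73·(-122) = -9594 − (-8906) = -688
S_xx = nΣx² − (Σx)² = 9·801 − 73² = 7209 − 5329 = 1880
S_yy = nΣy² − (Σy)² = 9·1788 − (-122)² = 16092 − 14884 = 1208
r = S_xy / √(S_xx·S_yy) = -688 / √(1880·1208) = -688 / √2271040 = -688 / 1506.9970 = -0.4565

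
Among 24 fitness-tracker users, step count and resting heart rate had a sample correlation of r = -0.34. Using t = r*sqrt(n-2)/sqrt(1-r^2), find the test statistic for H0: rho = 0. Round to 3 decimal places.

t = r·√(n−2) / √(1−r²) with r = -0.34, n = 24
  = -0.34·√22 / √(1 − 0.1156)
  = -0.34·4.690416 / 0.940425
  = -1.594741 / 0.940425 = -1.696

-1.696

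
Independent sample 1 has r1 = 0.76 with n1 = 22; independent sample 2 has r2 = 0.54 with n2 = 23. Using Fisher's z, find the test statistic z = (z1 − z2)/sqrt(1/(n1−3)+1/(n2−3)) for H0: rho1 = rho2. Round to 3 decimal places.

z1 = atanh(0.76) = 0.996215,  z2 = atanh(0.54) = 0.604156
SE = √(1/(n1−3) + 1/(n2−3)) = √(1/19 + 1/20) = √(0.0526316 + 0.0500000) = √0.1026316 = 0.320362
z = (z1 − z2)/SE = (0.996215 − 0.604156) / 0.320362 = 0.392059 / 0.320362 = 1.224

1.224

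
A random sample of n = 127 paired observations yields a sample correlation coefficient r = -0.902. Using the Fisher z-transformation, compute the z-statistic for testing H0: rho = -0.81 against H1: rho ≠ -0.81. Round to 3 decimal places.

-3.962

z_r = atanh(-0.902) = -1.482847,  z_0 = atanh(-0.81) = -1.127029
SE = 1/√(n−3) = 1/√124 = 0.089803
z = (z_r − z_0)/SE = (-1.482847 − (-1.127029)) / 0.089803 = -0.355818 / 0.089803 = -3.962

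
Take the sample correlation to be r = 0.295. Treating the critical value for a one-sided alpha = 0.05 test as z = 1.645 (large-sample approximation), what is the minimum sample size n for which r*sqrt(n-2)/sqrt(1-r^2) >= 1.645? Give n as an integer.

Need r·√(n−2)/√(1−r²) ≥ 1.645
√(n−2) ≥ 1.645·√(1−0.087025) / 0.295 = 1.645·0.955497 / 0.295 = 5.3281
n−2 ≥ 28.3886  ⇒  n ≥ 30.3886
Smallest integer n = 31

31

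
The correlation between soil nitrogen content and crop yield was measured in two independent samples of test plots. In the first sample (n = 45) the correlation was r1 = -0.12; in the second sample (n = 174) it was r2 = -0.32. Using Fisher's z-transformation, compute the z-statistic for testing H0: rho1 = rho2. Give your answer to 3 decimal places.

z1 = atanh(-0.12) = -0.120581,  z2 = atanh(-0.32) = -0.331647
SE = √(1/(n1−3) + 1/(n2−3)) = √(1/42 + 1/171) = √(0.0238095 + 0.0058480) = √0.0296575 = 0.172214
z = (z1 − z2)/SE = (-0.120581 − (-0.331647)) / 0.172214 = 0.211066 / 0.172214 = 1.226

1.226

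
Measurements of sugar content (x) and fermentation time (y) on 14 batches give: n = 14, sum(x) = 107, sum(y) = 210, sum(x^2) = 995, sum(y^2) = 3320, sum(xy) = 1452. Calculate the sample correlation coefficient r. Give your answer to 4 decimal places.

Numerator: nΣxy − (Σx)(Σy) = 14·1452 − (107)(210) = -2142
Denominator: √[(nΣx²−(Σx)²)(nΣy²−(Σy)²)]
  nΣx²−(Σx)² = 14·995 − 11449 = 2481;  nΣy²−(Σy)² = 14·3320 − 44100 = 2380
  √(2481·2380) = √5904780 = 2429.9753
r = -2142 / 2429.9753 = -0.8815

-0.8815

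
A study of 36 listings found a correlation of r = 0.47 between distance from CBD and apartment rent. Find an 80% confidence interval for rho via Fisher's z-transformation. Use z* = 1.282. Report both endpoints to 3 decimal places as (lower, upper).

(0.279, 0.625)

z_r = atanh(0.47) = 0.510070;  SE = 1/√(n−3) = 1/√33 = 0.174078
z-limits: 0.510070 ± 1.282·0.174078 = 0.510070 ± 0.223168 = [0.286902, 0.733238]
ρ-limits: (tanh 0.286902, tanh 0.733238) = (0.279, 0.625)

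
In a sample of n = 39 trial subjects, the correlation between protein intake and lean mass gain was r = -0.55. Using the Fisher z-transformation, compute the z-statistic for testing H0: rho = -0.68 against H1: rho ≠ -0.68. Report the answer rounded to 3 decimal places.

1.264

z_r = atanh(-0.55) = -0.618381,  z_0 = atanh(-0.68) = -0.829114
SE = 1/√(n−3) = 1/√36 = 0.166667
z = (z_r − z_0)/SE = (-0.618381 − (-0.829114)) / 0.166667 = 0.210733 / 0.166667 = 1.264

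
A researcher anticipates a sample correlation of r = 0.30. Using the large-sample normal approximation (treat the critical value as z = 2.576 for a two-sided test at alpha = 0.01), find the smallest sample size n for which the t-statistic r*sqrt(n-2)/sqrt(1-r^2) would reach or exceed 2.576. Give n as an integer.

Need r·√(n−2)/√(1−r²) ≥ 2.576
√(n−2) ≥ 2.576·√(1−0.0900) / 0.30 = 2.576·0.953939 / 0.30 = 8.1912
n−2 ≥ 67.0958  ⇒  n ≥ 69.0958
Smallest integer n = 70

70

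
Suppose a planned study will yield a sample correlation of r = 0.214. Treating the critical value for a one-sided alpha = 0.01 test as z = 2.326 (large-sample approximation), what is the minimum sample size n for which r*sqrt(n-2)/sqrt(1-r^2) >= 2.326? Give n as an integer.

r√(n−2)/√(1−r²) ≥ 2.326  ⇔  n−2 ≥ (2.326)²·(1−r²)/r²
(1−r²)/r² = (1−0.045796)/0.045796 = 20.8360
n ≥ 2 + 5.410276·20.8360 = 2 + 112.7285 = 114.7285
⌈114.7285⌉ = 115

115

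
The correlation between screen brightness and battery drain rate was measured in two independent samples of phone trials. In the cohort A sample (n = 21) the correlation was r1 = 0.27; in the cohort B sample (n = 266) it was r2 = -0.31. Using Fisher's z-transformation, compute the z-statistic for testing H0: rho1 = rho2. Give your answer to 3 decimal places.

2.452

z1 = atanh(0.27) = 0.276864,  z2 = atanh(-0.31) = -0.320545
SE = √(1/(n1−3) + 1/(n2−3)) = √(1/18 + 1/263) = √(0.0555556 + 0.0038023) = √0.0593579 = 0.243635
z = (z1 − z2)/SE = (0.276864 − (-0.320545)) / 0.243635 = 0.597409 / 0.243635 = 2.452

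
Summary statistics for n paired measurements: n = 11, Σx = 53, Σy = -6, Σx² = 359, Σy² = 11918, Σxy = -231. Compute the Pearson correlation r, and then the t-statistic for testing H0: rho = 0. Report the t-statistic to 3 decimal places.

S_xy = nΣxy − ΣxΣy = 11·(-231) − 53·(-6) = -2541 − (-318) = -2223
S_xx = nΣx² − (Σx)² = 11·359 − 53² = 3949 − 2809 = 1140
S_yy = nΣy² − (Σy)² = 11·11918 − (-6)² = 131098 − 36 = 131062
r = S_xy / √(S_xx·S_yy) = -2223 / √(1140·131062) = -2223 / √149410680 = -2223 / 12223.3661 = -0.1819
t = r·√(n−2)/√(1−r²) = -0.1819·√9 / √(1−0.033088) = -0.545700 / 0.983317 = -0.555

-0.555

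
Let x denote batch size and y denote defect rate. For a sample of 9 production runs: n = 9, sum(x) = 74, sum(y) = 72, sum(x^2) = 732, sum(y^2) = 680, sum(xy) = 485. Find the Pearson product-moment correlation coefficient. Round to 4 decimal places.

-0.9439

S_xy = nΣxy − ΣxΣy = 9·485 − 74·72 = 4365 − 5328 = -963
S_xx = nΣx² − (Σx)² = 9·732 − 74² = 6588 − 5476 = 1112
S_yy = nΣy² − (Σy)² = 9·680 − 72² = 6120 − 5184 = 936
r = S_xy / √(S_xx·S_yy) = -963 / √(1112·936) = -963 / √1040832 = -963 / 1020.2117 = -0.9439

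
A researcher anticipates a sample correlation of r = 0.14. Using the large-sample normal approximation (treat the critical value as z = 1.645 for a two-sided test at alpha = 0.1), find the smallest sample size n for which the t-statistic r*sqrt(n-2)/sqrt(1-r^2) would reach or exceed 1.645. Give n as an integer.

138

Need r·√(n−2)/√(1−r²) ≥ 1.645
√(n−2) ≥ 1.645·√(1−0.0196) / 0.14 = 1.645·0.990152 / 0.14 = 11.6343
n−2 ≥ 135.3569  ⇒  n ≥ 137.3569
Smallest integer n = 138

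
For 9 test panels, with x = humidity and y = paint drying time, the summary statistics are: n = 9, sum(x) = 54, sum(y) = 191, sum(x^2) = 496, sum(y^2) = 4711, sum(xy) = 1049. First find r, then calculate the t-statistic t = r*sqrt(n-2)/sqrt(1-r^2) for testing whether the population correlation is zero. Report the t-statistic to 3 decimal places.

Numerator: nΣxy − (Σx)(Σy) = 9·1049 − (54)(191) = -873
Denominator: √[(nΣx²−(Σx)²)(nΣy²−(Σy)²)]
  nΣx²−(Σx)² = 9·496 − 2916 = 1548;  nΣy²−(Σy)² = 9·4711 − 36481 = 5918
  √(1548·5918) = √9161064 = 3026.7250
r = -873 / 3026.7250 = -0.2884
t = r·√(n−2)/√(1−r²) = -0.2884·√7 / √(1−0.083175) = -0.763035 / 0.957510 = -0.797

-0.797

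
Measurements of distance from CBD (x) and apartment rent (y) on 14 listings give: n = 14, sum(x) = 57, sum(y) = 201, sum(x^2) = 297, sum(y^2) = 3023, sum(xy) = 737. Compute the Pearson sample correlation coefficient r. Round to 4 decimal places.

-0.8619

Numerator: nΣxy − (Σx)(Σy) = 14·737 − (57)(201) = -1139
Denominator: √[(nΣx²−(Σx)²)(nΣy²−(Σy)²)]
  nΣx²−(Σx)² = 14·297 − 3249 = 909;  nΣy²−(Σy)² = 14·3023 − 40401 = 1921
  √(909·1921) = √1746189 = 1321.4344
r = -1139 / 1321.4344 = -0.8619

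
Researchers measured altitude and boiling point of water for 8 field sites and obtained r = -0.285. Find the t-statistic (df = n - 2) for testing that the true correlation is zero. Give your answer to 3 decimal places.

-0.728

t = r·√(n−2) / √(1−r²) with r = -0.285, n = 8
  = -0.285·√6 / √(1 − 0.081225)
  = -0.285·2.449490 / 0.958528
  = -0.698105 / 0.958528 = -0.728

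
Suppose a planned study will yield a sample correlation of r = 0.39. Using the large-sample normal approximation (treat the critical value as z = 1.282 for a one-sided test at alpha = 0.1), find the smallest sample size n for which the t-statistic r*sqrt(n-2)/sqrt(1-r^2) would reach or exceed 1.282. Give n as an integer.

r√(n−2)/√(1−r²) ≥ 1.282  ⇔  n−2 ≥ (1.282)²·(1−r²)/r²
(1−r²)/r² = (1−0.1521)/0.1521 = 5.5746
n ≥ 2 + 1.643524·5.5746 = 2 + 9.1620 = 11.1620
⌈11.1620⌉ = 12

12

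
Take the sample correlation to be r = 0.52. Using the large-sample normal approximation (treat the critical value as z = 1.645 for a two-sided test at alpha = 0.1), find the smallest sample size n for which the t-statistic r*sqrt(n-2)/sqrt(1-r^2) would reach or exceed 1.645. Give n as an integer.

10

r√(n−2)/√(1−r²) ≥ 1.645  ⇔  n−2 ≥ (1.645)²·(1−r²)/r²
(1−r²)/r² = (1−0.2704)/0.2704 = 2.6982
n ≥ 2 + 2.706025·2.6982 = 2 + 7.3014 = 9.3014
⌈9.3014⌉ = 10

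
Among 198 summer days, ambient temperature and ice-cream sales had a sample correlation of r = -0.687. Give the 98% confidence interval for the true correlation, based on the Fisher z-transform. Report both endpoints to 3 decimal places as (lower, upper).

(-0.765, -0.589)

z_r = atanh(-0.687) = -0.842252;  SE = 1/√(n−3) = 1/√195 = 0.071611
z-limits: -0.842252 ± 2.326·0.071611 = -0.842252 ± 0.166567 = [-1.008819, -0.675685]
ρ-limits: (tanh -1.008819, tanh -0.675685) = (-0.765, -0.589)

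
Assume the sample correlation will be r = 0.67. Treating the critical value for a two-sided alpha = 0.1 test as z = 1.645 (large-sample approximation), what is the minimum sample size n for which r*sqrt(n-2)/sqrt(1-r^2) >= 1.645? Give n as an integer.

Need r·√(n−2)/√(1−r²) ≥ 1.645
√(n−2) ≥ 1.645·√(1−0.4489) / 0.67 = 1.645·0.742361 / 0.67 = 1.8227
n−2 ≥ 3.3222  ⇒  n ≥ 5.3222
Smallest integer n = 6

6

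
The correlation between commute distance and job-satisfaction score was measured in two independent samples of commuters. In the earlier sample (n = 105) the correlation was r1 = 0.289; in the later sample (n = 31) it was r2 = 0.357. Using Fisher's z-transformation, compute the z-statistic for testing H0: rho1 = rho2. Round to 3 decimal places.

z1 = atanh(0.289) = 0.297475,  z2 = atanh(0.357) = 0.373443
SE = √(1/(n1−3) + 1/(n2−3)) = √(1/102 + 1/28) = √(0.0098039 + 0.0357143) = √0.0455182 = 0.213350
z = (z1 − z2)/SE = (0.297475 − 0.373443) / 0.213350 = -0.075968 / 0.213350 = -0.356

-0.356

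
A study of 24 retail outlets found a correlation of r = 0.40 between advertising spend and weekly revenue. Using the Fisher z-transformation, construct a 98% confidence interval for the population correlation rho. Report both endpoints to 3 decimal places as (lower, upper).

(-0.084, 0.731)

Fisher z: z_r = atanh(r) = ½·ln((1+0.40)/(1−0.40)) = 0.423649
SE(z) = 1/√(n−3) = 1/√21 = 0.218218
98% ⇒ z* = 2.326; margin = 2.326·0.218218 = 0.507575
CI on z-scale: (-0.083926, 0.931224)
Back-transform: tanh(-0.083926) = -0.083730, tanh(0.931224) = 0.731164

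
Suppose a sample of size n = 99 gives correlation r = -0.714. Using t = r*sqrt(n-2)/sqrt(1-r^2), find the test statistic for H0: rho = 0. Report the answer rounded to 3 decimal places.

t = r·√(n−2) / √(1−r²) with r = -0.714, n = 99
  = -0.714·√97 / √(1 − 0.509796)
  = -0.714·9.848858 / 0.700146
  = -7.032085 / 0.700146 = -10.044

-10.044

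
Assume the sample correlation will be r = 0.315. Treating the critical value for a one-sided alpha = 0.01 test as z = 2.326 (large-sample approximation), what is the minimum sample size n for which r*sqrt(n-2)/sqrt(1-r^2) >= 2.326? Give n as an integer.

Need r·√(n−2)/√(1−r²) ≥ 2.326
√(n−2) ≥ 2.326·√(1−0.099225) / 0.315 = 2.326·0.949092 / 0.315 = 7.0082
n−2 ≥ 49.1149  ⇒  n ≥ 51.1149
Smallest integer n = 52

52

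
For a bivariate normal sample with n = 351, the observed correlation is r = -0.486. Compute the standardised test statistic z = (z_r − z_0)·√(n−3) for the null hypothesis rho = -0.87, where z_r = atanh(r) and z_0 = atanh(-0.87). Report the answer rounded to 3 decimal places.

14.966

z_r = atanh(-0.486) = -0.530810,  z_0 = atanh(-0.87) = -1.333080
SE = 1/√(n−3) = 1/√348 = 0.053606
z = (z_r − z_0)/SE = (-0.530810 − (-1.333080)) / 0.053606 = 0.802270 / 0.053606 = 14.966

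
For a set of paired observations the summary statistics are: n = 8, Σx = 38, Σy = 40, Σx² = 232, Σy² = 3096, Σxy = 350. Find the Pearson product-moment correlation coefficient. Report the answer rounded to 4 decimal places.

0.4143

S_xy = nΣxy − ΣxΣy = 8·350 − 38·40 = 2800 − 1520 = 1280
S_xx = nΣx² − (Σx)² = 8·232 − 38² = 1856 − 1444 = 412
S_yy = nΣy² − (Σy)² = 8·3096 − 40² = 24768 − 1600 = 23168
r = S_xy / √(S_xx·S_yy) = 1280 / √(412·23168) = 1280 / √9545216 = 1280 / 3089.5333 = 0.4143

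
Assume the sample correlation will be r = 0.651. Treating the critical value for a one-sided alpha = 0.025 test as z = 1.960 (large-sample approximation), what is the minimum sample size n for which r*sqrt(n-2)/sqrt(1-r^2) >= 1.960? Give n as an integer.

8

r√(n−2)/√(1−r²) ≥ 1.960  ⇔  n−2 ≥ (1.960)²·(1−r²)/r²
(1−r²)/r² = (1−0.423801)/0.423801 = 1.3596
n ≥ 2 + 3.8416·1.3596 = 2 + 5.2230 = 7.2230
⌈7.2230⌉ = 8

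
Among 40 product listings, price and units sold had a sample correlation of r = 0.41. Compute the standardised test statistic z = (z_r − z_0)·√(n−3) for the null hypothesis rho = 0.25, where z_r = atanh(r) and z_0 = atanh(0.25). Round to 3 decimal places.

1.096

z_r = atanh(0.41) = 0.435611,  z_0 = atanh(0.25) = 0.255413
SE = 1/√(n−3) = 1/√37 = 0.164399
z = (z_r − z_0)/SE = (0.435611 − 0.255413) / 0.164399 = 0.180198 / 0.164399 = 1.096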